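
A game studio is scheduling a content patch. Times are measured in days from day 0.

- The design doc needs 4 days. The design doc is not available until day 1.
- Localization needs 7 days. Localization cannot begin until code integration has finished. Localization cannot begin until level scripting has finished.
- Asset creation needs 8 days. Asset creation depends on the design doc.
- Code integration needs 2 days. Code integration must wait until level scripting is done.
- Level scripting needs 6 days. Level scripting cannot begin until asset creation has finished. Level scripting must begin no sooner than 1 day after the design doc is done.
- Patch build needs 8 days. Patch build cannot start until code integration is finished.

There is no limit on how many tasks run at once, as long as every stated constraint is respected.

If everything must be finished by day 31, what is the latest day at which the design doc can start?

3

Localization must finish by day 31; it takes 7 days, so it must start by 31 − 7 = day 24.
Nothing follows patch build; the deadline of day 31 is its only limit. It must start by 31 − 8 = day 23.
Code integration must finish in time for localization (must start by day 24); patch build (must start by day 23). The tightest is day 23, so code integration must start by 23 − 2 = day 21.
Level scripting has several dependents: code integration (must start by day 21); localization (must start by day 24). The earliest of those limits is day 21, so level scripting must start by 21 − 6 = day 15.
Asset creation feeds into level scripting (must start by day 15); so asset creation must finish by day 15 and therefore start by day 7.
The design doc feeds asset creation (must start by day 7); level scripting (must start by day 15, minus 1-day gap → day 14). Taking the minimum, the design doc must finish by day 7 and start by 7 − 4 = day 3.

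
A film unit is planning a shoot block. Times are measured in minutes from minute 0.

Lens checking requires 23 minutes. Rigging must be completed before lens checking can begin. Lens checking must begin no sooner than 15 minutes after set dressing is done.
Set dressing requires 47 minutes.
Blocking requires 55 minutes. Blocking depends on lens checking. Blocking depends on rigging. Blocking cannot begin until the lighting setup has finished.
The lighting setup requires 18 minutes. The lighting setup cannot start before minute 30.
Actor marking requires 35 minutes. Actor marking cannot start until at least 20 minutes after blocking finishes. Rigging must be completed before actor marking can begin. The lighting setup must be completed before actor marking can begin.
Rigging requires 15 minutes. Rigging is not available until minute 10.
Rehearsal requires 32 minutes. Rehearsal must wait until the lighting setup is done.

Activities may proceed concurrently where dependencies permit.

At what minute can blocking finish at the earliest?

After its own release at minute 30, the lighting setup can start at minute 30 and finishes at minute 48.
Set dressing has no prerequisites, so it starts at minute 0 and finishes at minute 47.
Rigging waits on its own release at minute 10, so it starts at minute 10 and finishes at 10 + 15 = minute 25.
Lens checking cannot start until rigging (finishes minute 25); set dressing (finishes minute 47, plus 15-minute gap → minute 62). The controlling bound is minute 62, so lens checking finishes at 62 + 23 = minute 85.
Blocking has to wait for lens checking (finishes minute 85); rigging (finishes minute 25); the lighting setup (finishes minute 48). The latest of these is minute 85, so blocking runs minute 85 to 85 + 55 = minute 140.

140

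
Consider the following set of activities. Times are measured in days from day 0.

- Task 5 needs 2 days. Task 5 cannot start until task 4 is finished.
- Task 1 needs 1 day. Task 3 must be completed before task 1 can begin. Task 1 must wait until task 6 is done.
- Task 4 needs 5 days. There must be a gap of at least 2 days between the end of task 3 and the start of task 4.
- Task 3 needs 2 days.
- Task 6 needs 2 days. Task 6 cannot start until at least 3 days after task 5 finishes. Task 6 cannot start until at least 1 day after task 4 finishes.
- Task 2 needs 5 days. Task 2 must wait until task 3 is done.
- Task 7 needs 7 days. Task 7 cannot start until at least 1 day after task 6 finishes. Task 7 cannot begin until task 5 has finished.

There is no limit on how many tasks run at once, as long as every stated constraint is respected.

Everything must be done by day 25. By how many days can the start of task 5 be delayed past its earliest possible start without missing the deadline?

1

Task 3 has no prerequisites, so it starts at day 0 and finishes at day 2.
Task 4 cannot begin until task 3 (finishes day 2, plus 2-day gap → day 4). It runs from day 4 to 4 + 5 = day 9.
Task 5 waits on task 4 (finishes day 9), so it starts at day 9 and finishes at 9 + 2 = day 11.

Working backward from the deadline:
Nothing follows task 1; the deadline of day 25 is its only limit. It must start by 25 − 1 = day 24.
Task 7 must finish by day 25; it takes 7 days, so it must start by 25 − 7 = day 18.
For task 6: task 1 (must start by day 24); task 7 (must start by day 18, minus 1-day gap → day 17). The most restrictive is day 17; with a 2-day duration, task 6 must start by day 15.
Task 5 feeds task 6 (must start by day 15, minus 3-day gap → day 12); task 7 (must start by day 18). Taking the minimum, task 5 must finish by day 12 and start by 12 − 2 = day 10.
So task 5 can start as early as day 9 and as late as day 10, giving 10 − 9 = 1 day of slack.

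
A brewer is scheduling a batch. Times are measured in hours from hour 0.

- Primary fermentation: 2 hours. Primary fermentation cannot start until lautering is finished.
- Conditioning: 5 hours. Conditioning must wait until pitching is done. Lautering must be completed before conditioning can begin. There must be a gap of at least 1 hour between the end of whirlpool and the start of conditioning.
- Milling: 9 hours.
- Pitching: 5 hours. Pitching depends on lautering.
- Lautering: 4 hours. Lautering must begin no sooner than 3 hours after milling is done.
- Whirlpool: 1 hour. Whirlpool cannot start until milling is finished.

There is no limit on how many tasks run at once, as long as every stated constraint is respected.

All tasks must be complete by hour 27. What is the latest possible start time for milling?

1

Nothing follows conditioning; the deadline of hour 27 is its only limit. It must start by 27 − 5 = hour 22.
Pitching has to be done before conditioning (must start by hour 22). That means finishing by hour 22, i.e. starting by 22 − 5 = hour 17.
Primary fermentation has no dependents, so it just needs to finish by hour 27. Starting by 27 − 2 = hour 25 achieves that.
For lautering: pitching (must start by hour 17); primary fermentation (must start by hour 25); conditioning (must start by hour 22). The most restrictive is hour 17; with a 4-hour duration, lautering must start by hour 13.
Whirlpool feeds into conditioning (must start by hour 22, minus 1-hour gap → hour 21); so whirlpool must finish by hour 21 and therefore start by hour 20.
Milling feeds lautering (must start by hour 13, minus 3-hour gap → hour 10); whirlpool (must start by hour 20). Taking the minimum, milling must finish by hour 10 and start by 10 − 9 = hour 1.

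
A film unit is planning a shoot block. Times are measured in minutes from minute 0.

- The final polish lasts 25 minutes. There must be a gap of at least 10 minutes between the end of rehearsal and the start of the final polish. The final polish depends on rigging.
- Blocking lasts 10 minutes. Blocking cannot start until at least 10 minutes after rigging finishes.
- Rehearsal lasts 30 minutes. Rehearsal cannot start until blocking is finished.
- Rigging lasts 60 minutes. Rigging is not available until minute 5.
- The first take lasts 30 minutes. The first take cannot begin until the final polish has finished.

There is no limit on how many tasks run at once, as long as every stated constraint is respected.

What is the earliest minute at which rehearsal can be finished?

Rigging cannot begin until its own release at minute 5. It runs from minute 5 to 5 + 60 = minute 65.
Blocking cannot begin until rigging (finishes minute 65, plus 10-minute gap → minute 75). It runs from minute 75 to 75 + 10 = minute 85.
Rehearsal cannot begin until blocking (finishes minute 85). It runs from minute 85 to 85 + 30 = minute 115.

115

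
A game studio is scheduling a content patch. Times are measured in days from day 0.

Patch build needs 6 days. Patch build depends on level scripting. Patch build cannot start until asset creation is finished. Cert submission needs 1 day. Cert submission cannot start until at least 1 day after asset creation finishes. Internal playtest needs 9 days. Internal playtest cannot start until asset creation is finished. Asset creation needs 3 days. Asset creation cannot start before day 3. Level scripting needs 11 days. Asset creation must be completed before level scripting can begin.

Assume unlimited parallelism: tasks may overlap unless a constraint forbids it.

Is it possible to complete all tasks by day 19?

After its own release at day 3, asset creation can start at day 3 and finishes at day 6.
Cert submission waits on asset creation (finishes day 6, plus 1-day gap → day 7), so it starts at day 7 and finishes at 7 + 1 = day 8.
After asset creation (finishes day 6), internal playtest can start at day 6 and finishes at day 15.
After asset creation (finishes day 6), level scripting can start at day 6 and finishes at day 17.
Patch build needs all of level scripting (finishes day 17); asset creation (finishes day 6). That puts its earliest start at day 17; it finishes at 17 + 6 = day 23.
The earliest everything can be done is day 23, which is after the deadline of 19, so it is not possible.

No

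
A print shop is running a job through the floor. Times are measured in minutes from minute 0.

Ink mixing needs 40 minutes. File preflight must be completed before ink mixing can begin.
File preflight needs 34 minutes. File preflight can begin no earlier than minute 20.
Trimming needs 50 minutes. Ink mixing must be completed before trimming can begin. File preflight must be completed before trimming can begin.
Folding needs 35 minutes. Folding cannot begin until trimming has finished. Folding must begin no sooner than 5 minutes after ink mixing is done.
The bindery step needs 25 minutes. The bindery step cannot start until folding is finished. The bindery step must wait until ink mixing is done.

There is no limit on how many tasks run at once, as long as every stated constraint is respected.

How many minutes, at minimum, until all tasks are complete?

File preflight cannot begin until its own release at minute 20. It runs from minute 20 to 20 + 34 = minute 54.
Ink mixing waits on file preflight (finishes minute 54), so it starts at minute 54 and finishes at 54 + 40 = minute 94.
Trimming needs all of ink mixing (finishes minute 94); file preflight (finishes minute 54). That puts its earliest start at minute 94; it finishes at 94 + 50 = minute 144.
Folding has to wait for trimming (finishes minute 144); ink mixing (finishes minute 94, plus 5-minute gap → minute 99). The latest of these is minute 144, so folding runs minute 144 to 144 + 35 = minute 179.
The bindery step cannot start until folding (finishes minute 179); ink mixing (finishes minute 94). The controlling bound is minute 179, so the bindery step finishes at 179 + 25 = minute 204.
All tasks are finished once the last one completes. Finish times: File preflight at 54, Ink mixing at 94, Trimming at 144, Folding at 179, The bindery step at 204. The latest is minute 204.

204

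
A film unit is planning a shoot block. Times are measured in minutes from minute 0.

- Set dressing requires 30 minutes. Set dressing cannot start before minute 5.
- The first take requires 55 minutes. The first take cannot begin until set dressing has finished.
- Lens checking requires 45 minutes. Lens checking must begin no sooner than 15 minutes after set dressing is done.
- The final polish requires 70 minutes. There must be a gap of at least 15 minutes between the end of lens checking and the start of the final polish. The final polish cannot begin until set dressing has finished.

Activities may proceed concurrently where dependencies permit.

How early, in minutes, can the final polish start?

Set dressing waits on its own release at minute 5, so it starts at minute 5 and finishes at 5 + 30 = minute 35.
Lens checking waits on set dressing (finishes minute 35, plus 15-minute gap → minute 50), so it starts at minute 50 and finishes at 50 + 45 = minute 95.
The final polish waits on lens checking (finishes minute 95, plus 15-minute gap → minute 110); set dressing (finishes minute 35). The latest of these is minute 110, which is the earliest the final polish can start.

110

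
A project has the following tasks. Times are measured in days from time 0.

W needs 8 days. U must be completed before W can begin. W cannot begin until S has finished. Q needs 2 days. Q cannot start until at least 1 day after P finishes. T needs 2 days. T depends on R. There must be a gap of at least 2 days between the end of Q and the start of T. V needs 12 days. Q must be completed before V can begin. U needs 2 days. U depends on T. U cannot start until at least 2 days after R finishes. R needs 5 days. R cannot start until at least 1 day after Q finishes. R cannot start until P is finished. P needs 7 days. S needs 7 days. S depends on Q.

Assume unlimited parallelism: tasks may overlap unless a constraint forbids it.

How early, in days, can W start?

Nothing blocks P, so it runs from day 0 to day 7.
After P (finishes day 7, plus 1-day gap → day 8), Q can start at day 8 and finishes at day 10.
After Q (finishes day 10), S can start at day 10 and finishes at day 17.
For R: Q (finishes day 10, plus 1-day gap → day 11); P (finishes day 7). Taking the maximum gives a start of day 11, and it finishes at 11 + 5 = day 16.
T needs all of R (finishes day 16); Q (finishes day 10, plus 2-day gap → day 12). That puts its earliest start at day 16; it finishes at 16 + 2 = day 18.
U needs all of T (finishes day 18); R (finishes day 16, plus 2-day gap → day 18). That puts its earliest start at day 18; it finishes at 18 + 2 = day 20.
W waits on U (finishes day 20); S (finishes day 17). The latest of these is day 20, which is the earliest W can start.

20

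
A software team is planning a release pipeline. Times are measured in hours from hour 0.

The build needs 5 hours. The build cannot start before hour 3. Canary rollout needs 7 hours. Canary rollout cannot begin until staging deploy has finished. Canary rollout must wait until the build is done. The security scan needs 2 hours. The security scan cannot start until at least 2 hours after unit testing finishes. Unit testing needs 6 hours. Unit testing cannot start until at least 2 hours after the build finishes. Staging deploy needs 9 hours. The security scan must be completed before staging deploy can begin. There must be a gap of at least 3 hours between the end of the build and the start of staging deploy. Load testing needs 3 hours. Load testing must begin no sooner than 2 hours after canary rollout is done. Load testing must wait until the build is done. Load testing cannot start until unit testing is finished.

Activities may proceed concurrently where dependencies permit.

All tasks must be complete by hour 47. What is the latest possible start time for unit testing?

Load testing has no dependents, so it just needs to finish by hour 47. Starting by 47 − 3 = hour 44 achieves that.
Canary rollout must finish before load testing (must start by hour 44, minus 2-hour gap → hour 42). With a 7-hour duration, canary rollout must start by 42 − 7 = hour 35.
Staging deploy has to be done before canary rollout (must start by hour 35). That means finishing by hour 35, i.e. starting by 35 − 9 = hour 26.
The security scan must finish before staging deploy (must start by hour 26). With a 2-hour duration, the security scan must start by 26 − 2 = hour 24.
For unit testing: the security scan (must start by hour 24, minus 2-hour gap → hour 22); load testing (must start by hour 44). The most restrictive is hour 22; with a 6-hour duration, unit testing must start by hour 16.

16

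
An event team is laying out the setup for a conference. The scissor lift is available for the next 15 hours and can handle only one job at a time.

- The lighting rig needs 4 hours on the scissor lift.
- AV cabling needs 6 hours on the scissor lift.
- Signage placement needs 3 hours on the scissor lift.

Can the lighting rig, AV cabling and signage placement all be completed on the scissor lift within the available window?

Running back to back, the jobs need 4 + 6 + 3 = 13 hours on the scissor lift.
Since 13 ≤ 15, they fit within the window.

Yes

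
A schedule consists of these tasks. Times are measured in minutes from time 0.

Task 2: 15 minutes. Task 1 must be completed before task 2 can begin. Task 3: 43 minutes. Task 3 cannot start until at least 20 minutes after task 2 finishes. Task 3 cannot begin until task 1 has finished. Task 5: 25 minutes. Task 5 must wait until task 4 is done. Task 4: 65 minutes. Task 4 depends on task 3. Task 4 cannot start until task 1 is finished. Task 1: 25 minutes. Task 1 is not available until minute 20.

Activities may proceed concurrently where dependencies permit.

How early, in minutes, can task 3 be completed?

123

After its own release at minute 20, task 1 can start at minute 20 and finishes at minute 45.
Task 2 cannot begin until task 1 (finishes minute 45). It runs from minute 45 to 45 + 15 = minute 60.
Task 3 needs all of task 2 (finishes minute 60, plus 20-minute gap → minute 80); task 1 (finishes minute 45). That puts its earliest start at minute 80; it finishes at 80 + 43 = minute 123.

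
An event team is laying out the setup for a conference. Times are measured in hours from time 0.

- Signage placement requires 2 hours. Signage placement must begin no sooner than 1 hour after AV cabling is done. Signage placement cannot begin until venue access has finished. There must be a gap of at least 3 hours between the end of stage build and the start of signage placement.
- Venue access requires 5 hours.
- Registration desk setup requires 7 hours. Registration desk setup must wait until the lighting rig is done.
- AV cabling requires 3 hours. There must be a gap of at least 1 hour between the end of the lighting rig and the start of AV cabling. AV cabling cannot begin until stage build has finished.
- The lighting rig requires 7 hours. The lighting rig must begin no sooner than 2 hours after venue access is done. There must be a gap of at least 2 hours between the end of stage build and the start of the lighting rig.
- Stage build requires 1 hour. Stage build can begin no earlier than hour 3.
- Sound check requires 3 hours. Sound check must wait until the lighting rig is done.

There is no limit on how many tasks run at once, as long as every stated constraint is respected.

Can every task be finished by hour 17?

Stage build waits on its own release at hour 3, so it starts at hour 3 and finishes at 3 + 1 = hour 4.
Nothing blocks venue access, so it runs from hour 0 to hour 5.
The lighting rig cannot start until venue access (finishes hour 5, plus 2-hour gap → hour 7); stage build (finishes hour 4, plus 2-hour gap → hour 6). The controlling bound is hour 7, so the lighting rig finishes at 7 + 7 = hour 14.
Sound check waits on the lighting rig (finishes hour 14), so it starts at hour 14 and finishes at 14 + 3 = hour 17.
Registration desk setup cannot begin until the lighting rig (finishes hour 14). It runs from hour 14 to 14 + 7 = hour 21.
AV cabling needs all of the lighting rig (finishes hour 14, plus 1-hour gap → hour 15); stage build (finishes hour 4). That puts its earliest start at hour 15; it finishes at 15 + 3 = hour 18.
Signage placement needs all of AV cabling (finishes hour 18, plus 1-hour gap → hour 19); venue access (finishes hour 5); stage build (finishes hour 4, plus 3-hour gap → hour 7). That puts its earliest start at hour 19; it finishes at 19 + 2 = hour 21.
The earliest everything can be done is hour 21, which is after the deadline of 17, so it is not possible.

No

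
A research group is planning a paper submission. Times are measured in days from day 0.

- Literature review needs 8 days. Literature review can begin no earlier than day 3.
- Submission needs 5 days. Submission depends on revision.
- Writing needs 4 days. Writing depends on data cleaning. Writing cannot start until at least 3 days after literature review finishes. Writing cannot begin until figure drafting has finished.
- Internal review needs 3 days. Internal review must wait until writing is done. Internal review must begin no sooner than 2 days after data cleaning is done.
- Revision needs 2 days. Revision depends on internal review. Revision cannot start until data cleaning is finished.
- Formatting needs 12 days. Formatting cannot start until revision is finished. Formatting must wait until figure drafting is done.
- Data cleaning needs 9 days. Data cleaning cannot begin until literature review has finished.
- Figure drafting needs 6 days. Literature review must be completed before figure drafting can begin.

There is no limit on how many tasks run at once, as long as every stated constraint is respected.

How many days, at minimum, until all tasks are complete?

Literature review waits on its own release at day 3, so it starts at day 3 and finishes at 3 + 8 = day 11.
Figure drafting waits on literature review (finishes day 11), so it starts at day 11 and finishes at 11 + 6 = day 17.
Data cleaning cannot begin until literature review (finishes day 11). It runs from day 11 to 11 + 9 = day 20.
Writing has to wait for data cleaning (finishes day 20); literature review (finishes day 11, plus 3-day gap → day 14); figure drafting (finishes day 17). The latest of these is day 20, so writing runs day 20 to 20 + 4 = day 24.
Internal review has to wait for writing (finishes day 24); data cleaning (finishes day 20, plus 2-day gap → day 22). The latest of these is day 24, so internal review runs day 24 to 24 + 3 = day 27.
For revision: internal review (finishes day 27); data cleaning (finishes day 20). Taking the maximum gives a start of day 27, and it finishes at 27 + 2 = day 29.
After revision (finishes day 29), submission can start at day 29 and finishes at day 34.
For formatting: revision (finishes day 29); figure drafting (finishes day 17). Taking the maximum gives a start of day 29, and it finishes at 29 + 12 = day 41.
All tasks are finished once the last one completes. Finish times: Literature review at 11, Data cleaning at 20, Figure drafting at 17, Writing at 24, Internal review at 27, Revision at 29, Formatting at 41, Submission at 34. The latest is day 41.

41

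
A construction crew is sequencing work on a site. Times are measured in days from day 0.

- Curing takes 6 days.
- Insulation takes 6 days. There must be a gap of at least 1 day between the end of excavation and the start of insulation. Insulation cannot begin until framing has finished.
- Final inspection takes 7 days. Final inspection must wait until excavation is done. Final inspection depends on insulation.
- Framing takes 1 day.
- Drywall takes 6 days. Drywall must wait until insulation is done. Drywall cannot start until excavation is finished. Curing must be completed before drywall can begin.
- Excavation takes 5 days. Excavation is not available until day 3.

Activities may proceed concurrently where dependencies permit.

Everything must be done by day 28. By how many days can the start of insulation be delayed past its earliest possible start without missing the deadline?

6

Framing can start immediately at day 0; it finishes at day 1.
Excavation waits on its own release at day 3, so it starts at day 3 and finishes at 3 + 5 = day 8.
Insulation cannot start until excavation (finishes day 8, plus 1-day gap → day 9); framing (finishes day 1). The controlling bound is day 9, so insulation finishes at 9 + 6 = day 15.

Working backward from the deadline:
Drywall must finish by day 28; it takes 6 days, so it must start by 28 − 6 = day 22.
To finish by day 28, final inspection (duration 7) must start no later than day 21.
Insulation must finish in time for drywall (must start by day 22); final inspection (must start by day 21). The tightest is day 21, so insulation must start by 21 − 6 = day 15.
So insulation can start as early as day 9 and as late as day 15, giving 15 − 9 = 6 days of slack.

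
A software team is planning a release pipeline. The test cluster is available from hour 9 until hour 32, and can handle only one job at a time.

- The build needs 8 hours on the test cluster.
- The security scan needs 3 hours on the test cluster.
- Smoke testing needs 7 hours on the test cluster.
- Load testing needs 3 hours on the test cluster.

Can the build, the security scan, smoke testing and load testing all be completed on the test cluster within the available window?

Yes

The test cluster window is 32 − 9 = 23 hours.
Running back to back, the jobs need 8 + 3 + 7 + 3 = 21 hours on the test cluster.
Since 21 ≤ 23, they fit within the window.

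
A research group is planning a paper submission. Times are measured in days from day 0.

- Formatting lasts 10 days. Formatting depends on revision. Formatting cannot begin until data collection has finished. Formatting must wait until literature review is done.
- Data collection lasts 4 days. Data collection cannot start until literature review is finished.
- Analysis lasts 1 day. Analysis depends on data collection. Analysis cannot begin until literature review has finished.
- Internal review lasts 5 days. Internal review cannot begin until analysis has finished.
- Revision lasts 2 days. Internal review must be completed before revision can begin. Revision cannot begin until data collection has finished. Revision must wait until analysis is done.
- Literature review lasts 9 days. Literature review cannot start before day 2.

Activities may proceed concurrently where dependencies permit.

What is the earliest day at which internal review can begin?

16

After its own release at day 2, literature review can start at day 2 and finishes at day 11.
Data collection waits on literature review (finishes day 11), so it starts at day 11 and finishes at 11 + 4 = day 15.
Analysis has to wait for data collection (finishes day 15); literature review (finishes day 11). The latest of these is day 15, so analysis runs day 15 to 15 + 1 = day 16.
Internal review waits on analysis (finishes day 16), so the earliest it can start is day 16.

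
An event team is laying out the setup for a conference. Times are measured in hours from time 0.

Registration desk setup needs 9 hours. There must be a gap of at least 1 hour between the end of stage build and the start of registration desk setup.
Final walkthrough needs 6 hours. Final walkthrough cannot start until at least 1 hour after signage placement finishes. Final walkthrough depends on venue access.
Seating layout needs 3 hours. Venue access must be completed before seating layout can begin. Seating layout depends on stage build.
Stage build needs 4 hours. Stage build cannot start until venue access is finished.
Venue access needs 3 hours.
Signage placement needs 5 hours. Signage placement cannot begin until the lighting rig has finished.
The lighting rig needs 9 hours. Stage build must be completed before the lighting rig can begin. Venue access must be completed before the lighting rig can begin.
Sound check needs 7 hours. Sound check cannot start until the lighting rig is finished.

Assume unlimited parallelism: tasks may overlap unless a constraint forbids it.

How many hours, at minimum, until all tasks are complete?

Venue access has no prerequisites, so it starts at hour 0 and finishes at hour 3.
Stage build cannot begin until venue access (finishes hour 3). It runs from hour 3 to 3 + 4 = hour 7.
After stage build (finishes hour 7, plus 1-hour gap → hour 8), registration desk setup can start at hour 8 and finishes at hour 17.
Seating layout has to wait for venue access (finishes hour 3); stage build (finishes hour 7). The latest of these is hour 7, so seating layout runs hour 7 to 7 + 3 = hour 10.
For the lighting rig: stage build (finishes hour 7); venue access (finishes hour 3). Taking the maximum gives a start of hour 7, and it finishes at 7 + 9 = hour 16.
After the lighting rig (finishes hour 16), sound check can start at hour 16 and finishes at hour 23.
Signage placement cannot begin until the lighting rig (finishes hour 16). It runs from hour 16 to 16 + 5 = hour 21.
Final walkthrough has to wait for signage placement (finishes hour 21, plus 1-hour gap → hour 22); venue access (finishes hour 3). The latest of these is hour 22, so final walkthrough runs hour 22 to 22 + 6 = hour 28.
All tasks are finished once the last one completes. Finish times: Venue access at 3, Stage build at 7, The lighting rig at 16, Seating layout at 10, Registration desk setup at 17, Signage placement at 21, Sound check at 23, Final walkthrough at 28. The latest is hour 28.

28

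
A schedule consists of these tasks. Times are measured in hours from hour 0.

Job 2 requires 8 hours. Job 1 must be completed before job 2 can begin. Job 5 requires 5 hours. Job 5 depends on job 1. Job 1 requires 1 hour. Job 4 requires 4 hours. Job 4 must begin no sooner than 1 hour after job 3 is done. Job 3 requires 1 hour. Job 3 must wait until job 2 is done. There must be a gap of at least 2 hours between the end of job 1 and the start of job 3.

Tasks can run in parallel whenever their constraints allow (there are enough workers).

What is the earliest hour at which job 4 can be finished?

15

Job 1 has no prerequisites, so it starts at hour 0 and finishes at hour 1.
After job 1 (finishes hour 1), job 2 can start at hour 1 and finishes at hour 9.
Job 3 needs all of job 2 (finishes hour 9); job 1 (finishes hour 1, plus 2-hour gap → hour 3). That puts its earliest start at hour 9; it finishes at 9 + 1 = hour 10.
Job 4 waits on job 3 (finishes hour 10, plus 1-hour gap → hour 11), so it starts at hour 11 and finishes at 11 + 4 = hour 15.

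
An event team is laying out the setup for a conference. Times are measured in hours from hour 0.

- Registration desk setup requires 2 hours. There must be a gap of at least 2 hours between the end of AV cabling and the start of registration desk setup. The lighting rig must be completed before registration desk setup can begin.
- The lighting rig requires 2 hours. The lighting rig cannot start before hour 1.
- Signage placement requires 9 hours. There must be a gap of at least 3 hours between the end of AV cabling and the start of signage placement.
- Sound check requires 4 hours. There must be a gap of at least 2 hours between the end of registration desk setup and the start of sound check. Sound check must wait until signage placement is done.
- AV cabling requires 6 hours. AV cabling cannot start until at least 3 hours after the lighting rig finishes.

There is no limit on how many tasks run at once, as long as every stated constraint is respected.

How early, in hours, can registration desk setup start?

The lighting rig waits on its own release at hour 1, so it starts at hour 1 and finishes at 1 + 2 = hour 3.
After the lighting rig (finishes hour 3, plus 3-hour gap → hour 6), AV cabling can start at hour 6 and finishes at hour 12.
Registration desk setup waits on AV cabling (finishes hour 12, plus 2-hour gap → hour 14); the lighting rig (finishes hour 3). The latest of these is hour 14, which is the earliest registration desk setup can start.

14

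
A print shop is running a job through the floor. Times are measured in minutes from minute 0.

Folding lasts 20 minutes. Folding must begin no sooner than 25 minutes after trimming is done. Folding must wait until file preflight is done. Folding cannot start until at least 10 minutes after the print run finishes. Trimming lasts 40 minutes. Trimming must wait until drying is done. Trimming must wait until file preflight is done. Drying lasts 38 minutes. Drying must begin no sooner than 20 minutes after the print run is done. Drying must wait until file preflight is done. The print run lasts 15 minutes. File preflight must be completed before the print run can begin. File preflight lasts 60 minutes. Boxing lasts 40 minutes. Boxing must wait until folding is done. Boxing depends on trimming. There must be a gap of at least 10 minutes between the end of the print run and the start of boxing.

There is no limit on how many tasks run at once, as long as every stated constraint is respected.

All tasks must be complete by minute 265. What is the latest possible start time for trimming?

140

Boxing has no dependents, so it just needs to finish by minute 265. Starting by 265 − 40 = minute 225 achieves that.
Folding feeds into boxing (must start by minute 225); so folding must finish by minute 225 and therefore start by minute 205.
Trimming must finish in time for folding (must start by minute 205, minus 25-minute gap → minute 180); boxing (must start by minute 225). The tightest is minute 180, so trimming must start by 180 − 40 = minute 140.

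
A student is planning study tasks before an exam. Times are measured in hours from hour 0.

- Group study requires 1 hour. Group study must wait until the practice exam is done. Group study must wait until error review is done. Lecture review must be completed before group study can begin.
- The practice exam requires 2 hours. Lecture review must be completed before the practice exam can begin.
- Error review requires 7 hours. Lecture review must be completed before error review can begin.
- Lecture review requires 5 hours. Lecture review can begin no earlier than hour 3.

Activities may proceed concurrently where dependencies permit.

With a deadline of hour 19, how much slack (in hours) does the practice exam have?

8

Lecture review cannot begin until its own release at hour 3. It runs from hour 3 to 3 + 5 = hour 8.
The practice exam cannot begin until lecture review (finishes hour 8). It runs from hour 8 to 8 + 2 = hour 10.

Working backward from the deadline:
Group study must finish by hour 19; it takes 1 hour, so it must start by 19 − 1 = hour 18.
Since group study (must start by hour 18) depends on it, the practice exam must finish by hour 18. Backing off its 2-hour duration gives a latest start of hour 16.
So the practice exam can start as early as hour 8 and as late as hour 16, giving 16 − 8 = 8 hours of slack.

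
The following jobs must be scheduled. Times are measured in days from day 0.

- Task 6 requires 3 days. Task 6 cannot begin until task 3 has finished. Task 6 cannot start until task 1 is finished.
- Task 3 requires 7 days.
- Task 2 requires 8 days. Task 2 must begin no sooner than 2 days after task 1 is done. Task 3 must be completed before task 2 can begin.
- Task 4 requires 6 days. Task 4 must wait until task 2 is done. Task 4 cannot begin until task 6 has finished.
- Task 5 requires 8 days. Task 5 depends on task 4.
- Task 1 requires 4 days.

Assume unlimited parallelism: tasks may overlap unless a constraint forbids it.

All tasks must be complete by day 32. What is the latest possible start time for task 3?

3

To finish by day 32, task 5 (duration 8) must start no later than day 24.
Since task 5 (must start by day 24) depends on it, task 4 must finish by day 24. Backing off its 6-day duration gives a latest start of day 18.
Task 2 feeds into task 4 (must start by day 18); so task 2 must finish by day 18 and therefore start by day 10.
Task 6 must finish before task 4 (must start by day 18). With a 3-day duration, task 6 must start by 18 − 3 = day 15.
For task 3: task 2 (must start by day 10); task 6 (must start by day 15). The most restrictive is day 10; with a 7-day duration, task 3 must start by day 3.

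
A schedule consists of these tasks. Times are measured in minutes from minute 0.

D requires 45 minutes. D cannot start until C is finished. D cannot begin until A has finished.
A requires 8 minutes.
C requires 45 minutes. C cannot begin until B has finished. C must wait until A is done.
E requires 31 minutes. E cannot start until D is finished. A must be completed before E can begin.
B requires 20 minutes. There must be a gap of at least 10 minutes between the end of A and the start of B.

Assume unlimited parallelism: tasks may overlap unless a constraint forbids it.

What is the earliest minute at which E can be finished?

159

A can start immediately at minute 0; it finishes at minute 8.
B cannot begin until A (finishes minute 8, plus 10-minute gap → minute 18). It runs from minute 18 to 18 + 20 = minute 38.
C cannot start until B (finishes minute 38); A (finishes minute 8). The controlling bound is minute 38, so C finishes at 38 + 45 = minute 83.
D needs all of C (finishes minute 83); A (finishes minute 8). That puts its earliest start at minute 83; it finishes at 83 + 45 = minute 128.
For E: D (finishes minute 128); A (finishes minute 8). Taking the maximum gives a start of minute 128, and it finishes at 128 + 31 = minute 159.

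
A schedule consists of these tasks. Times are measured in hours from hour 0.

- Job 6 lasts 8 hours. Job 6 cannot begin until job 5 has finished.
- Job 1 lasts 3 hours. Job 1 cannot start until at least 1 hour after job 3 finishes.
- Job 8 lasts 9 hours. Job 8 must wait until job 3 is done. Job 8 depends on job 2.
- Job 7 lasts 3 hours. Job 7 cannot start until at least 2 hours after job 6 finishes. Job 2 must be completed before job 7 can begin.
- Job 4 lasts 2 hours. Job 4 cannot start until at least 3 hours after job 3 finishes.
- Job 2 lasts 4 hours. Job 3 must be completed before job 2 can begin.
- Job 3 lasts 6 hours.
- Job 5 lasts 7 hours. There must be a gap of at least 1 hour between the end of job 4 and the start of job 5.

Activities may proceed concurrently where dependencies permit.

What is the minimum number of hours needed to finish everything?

Nothing blocks job 3, so it runs from hour 0 to hour 6.
After job 3 (finishes hour 6, plus 3-hour gap → hour 9), job 4 can start at hour 9 and finishes at hour 11.
After job 4 (finishes hour 11, plus 1-hour gap → hour 12), job 5 can start at hour 12 and finishes at hour 19.
Job 6 cannot begin until job 5 (finishes hour 19). It runs from hour 19 to 19 + 8 = hour 27.
Job 2 cannot begin until job 3 (finishes hour 6). It runs from hour 6 to 6 + 4 = hour 10.
Job 8 has to wait for job 3 (finishes hour 6); job 2 (finishes hour 10). The latest of these is hour 10, so job 8 runs hour 10 to 10 + 9 = hour 19.
For job 7: job 6 (finishes hour 27, plus 2-hour gap → hour 29); job 2 (finishes hour 10). Taking the maximum gives a start of hour 29, and it finishes at 29 + 3 = hour 32.
Job 1 waits on job 3 (finishes hour 6, plus 1-hour gap → hour 7), so it starts at hour 7 and finishes at 7 + 3 = hour 10.
All tasks are finished once the last one completes. Finish times: Job 1 at 10, Job 2 at 10, Job 3 at 6, Job 4 at 11, Job 5 at 19, Job 6 at 27, Job 7 at 32, Job 8 at 19. The latest is hour 32.

32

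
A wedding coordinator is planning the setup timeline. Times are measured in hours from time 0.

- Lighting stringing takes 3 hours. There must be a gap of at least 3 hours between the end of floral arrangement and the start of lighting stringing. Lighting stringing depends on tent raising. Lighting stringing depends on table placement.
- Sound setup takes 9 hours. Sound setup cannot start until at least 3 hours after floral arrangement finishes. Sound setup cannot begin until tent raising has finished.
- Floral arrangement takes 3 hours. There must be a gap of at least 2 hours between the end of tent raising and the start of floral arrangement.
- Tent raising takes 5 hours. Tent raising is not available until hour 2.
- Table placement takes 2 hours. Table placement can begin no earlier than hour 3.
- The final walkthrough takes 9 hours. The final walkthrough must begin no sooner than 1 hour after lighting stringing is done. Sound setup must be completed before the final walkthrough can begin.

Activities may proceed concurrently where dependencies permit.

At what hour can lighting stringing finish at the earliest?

18

After its own release at hour 3, table placement can start at hour 3 and finishes at hour 5.
Tent raising cannot begin until its own release at hour 2. It runs from hour 2 to 2 + 5 = hour 7.
Floral arrangement cannot begin until tent raising (finishes hour 7, plus 2-hour gap → hour 9). It runs from hour 9 to 9 + 3 = hour 12.
For lighting stringing: floral arrangement (finishes hour 12, plus 3-hour gap → hour 15); tent raising (finishes hour 7); table placement (finishes hour 5). Taking the maximum gives a start of hour 15, and it finishes at 15 + 3 = hour 18.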